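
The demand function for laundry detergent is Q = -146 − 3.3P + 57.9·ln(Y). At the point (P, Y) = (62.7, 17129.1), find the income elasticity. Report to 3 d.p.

0.274

At P = 62.7, Y = 17129.1: Q = 211.530.
Holding P constant, ∂Q/∂Y = 57.9/Y = 0.00338021.
η_Y = (∂Q/∂Y)·(Y/Q) = 0.00338021 × (17129.1/211.530) = 0.274.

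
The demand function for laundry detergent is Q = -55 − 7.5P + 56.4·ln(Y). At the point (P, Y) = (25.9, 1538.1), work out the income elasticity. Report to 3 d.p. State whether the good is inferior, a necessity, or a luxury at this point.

0.343 (necessity)

At P = 25.9, Y = 1538.1: Q = 164.630.
Holding P constant, ∂Q/∂Y = 56.4/Y = 0.0366686.
η_Y = (∂Q/∂Y)·(Y/Q) = 0.0366686 × (1538.1/164.630) = 0.343.
Since 0 < η < 1, this is a necessity.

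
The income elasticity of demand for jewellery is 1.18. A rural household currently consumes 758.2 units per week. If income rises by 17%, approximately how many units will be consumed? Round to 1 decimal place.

%ΔQ ≈ η × %ΔI = 1.18 × 17% = 20.06%.
New Q ≈ 758.2 × (1 + 0.2006) = 910.3.

910.3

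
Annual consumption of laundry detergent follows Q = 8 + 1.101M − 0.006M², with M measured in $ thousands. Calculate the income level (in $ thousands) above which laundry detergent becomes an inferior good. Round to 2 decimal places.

91.75

dQ/dM = 1.101 − 0.012M.
The good is inferior where dQ/dM < 0. Setting dQ/dM = 0 gives M = 1.101 / 0.012 = 91.75.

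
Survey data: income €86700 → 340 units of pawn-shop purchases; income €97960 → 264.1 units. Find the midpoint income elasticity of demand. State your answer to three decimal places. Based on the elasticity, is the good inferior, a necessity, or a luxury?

-2.060 (inferior good)

ΔQ = 264.1 − 340 = -75.9; midpoint Q̄ = (340 + 264.1)/2 = 302.05.
ΔI = 97960 − 86700 = 11260; midpoint Ī = (86700 + 97960)/2 = 92330.
η = (ΔQ/Q̄) ÷ (ΔI/Ī) = (-75.9/302.05) ÷ (11260/92330) = -2.060.
η < 0 ⇒ inferior good.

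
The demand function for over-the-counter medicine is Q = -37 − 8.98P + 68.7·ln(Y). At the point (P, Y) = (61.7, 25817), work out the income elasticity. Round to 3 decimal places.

0.643

At P = 61.7, Y = 25817: Q = 106.843.
Holding P constant, ∂Q/∂Y = 68.7/Y = 0.00266104.
η_Y = (∂Q/∂Y)·(Y/Q) = 0.00266104 × (25817/106.843) = 0.643.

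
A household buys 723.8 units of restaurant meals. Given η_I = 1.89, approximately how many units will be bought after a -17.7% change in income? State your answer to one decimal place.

481.7

%ΔQ ≈ η × %ΔI = 1.89 × (-17.7%) = -33.453%.
New Q ≈ 723.8 × (1 − 0.33453) = 481.7.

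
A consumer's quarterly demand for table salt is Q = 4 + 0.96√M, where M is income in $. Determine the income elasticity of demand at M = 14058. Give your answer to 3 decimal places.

0.483

At M = 14058: Q = 117.824.
dQ/dM = 0.96/(2√M) = 0.00404836 at this income.
η = (dQ/dM)·(M/Q) = 0.00404836 × (14058/117.824) = 0.483.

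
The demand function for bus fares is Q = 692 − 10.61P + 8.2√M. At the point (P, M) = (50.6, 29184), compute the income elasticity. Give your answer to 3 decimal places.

At P = 50.6, M = 29184: Q = 1555.967.
Holding P constant, ∂Q/∂M = 8.2/(2√M) = 0.024.
η_M = (∂Q/∂M)·(M/Q) = 0.024 × (29184/1555.967) = 0.450.

0.450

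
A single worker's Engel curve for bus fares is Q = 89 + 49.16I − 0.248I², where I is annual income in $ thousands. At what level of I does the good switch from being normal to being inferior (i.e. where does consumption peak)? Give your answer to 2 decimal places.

99.11

dQ/dI = 49.16 − 0.496I.
The good is inferior where dQ/dI < 0. Setting dQ/dI = 0 gives I = 49.16 / 0.496 = 99.11.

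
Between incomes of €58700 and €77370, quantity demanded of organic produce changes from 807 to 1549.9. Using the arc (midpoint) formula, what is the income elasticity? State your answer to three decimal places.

2.297

ΔQ = 1549.9 − 807 = 742.9; midpoint Q̄ = (807 + 1549.9)/2 = 1178.45.
ΔI = 77370 − 58700 = 18670; midpoint Ī = (58700 + 77370)/2 = 68035.
η = (ΔQ/Q̄) ÷ (ΔI/Ī) = (742.9/1178.45) ÷ (18670/68035) = 2.297.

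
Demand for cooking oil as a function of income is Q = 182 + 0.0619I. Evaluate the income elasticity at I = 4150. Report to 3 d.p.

At I = 4150: Q = 438.885.
dQ/dI = 0.0619.
η = (dQ/dI)·(I/Q) = 0.0619 × (4150/438.885) = 0.585.

0.585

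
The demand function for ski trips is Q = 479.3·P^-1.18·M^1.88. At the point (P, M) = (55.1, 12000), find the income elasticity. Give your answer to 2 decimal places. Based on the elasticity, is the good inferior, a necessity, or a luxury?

For a multiplicative demand Q = A·P^α·M^β, the income elasticity is β everywhere.
Here β = 1.88, so η = 1.88.
Since η > 1, this is a luxury.

1.88 (luxury)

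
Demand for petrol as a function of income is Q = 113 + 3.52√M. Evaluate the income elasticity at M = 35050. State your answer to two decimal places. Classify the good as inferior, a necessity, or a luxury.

0.43 (necessity)

At M = 35050: Q = 772.002.
dQ/dM = 3.52/(2√M) = 0.00940088 at this income.
η = (dQ/dM)·(M/Q) = 0.00940088 × (35050/772.002) = 0.43.
Since 0 < η < 1, the good is a necessity.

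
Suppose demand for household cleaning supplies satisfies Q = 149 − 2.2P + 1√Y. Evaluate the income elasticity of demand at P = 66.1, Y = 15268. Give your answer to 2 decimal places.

0.49

At P = 66.1, Y = 15268: Q = 127.144.
Holding P constant, ∂Q/∂Y = 1/(2√Y) = 0.00404649.
η_Y = (∂Q/∂Y)·(Y/Q) = 0.00404649 × (15268/127.144) = 0.49.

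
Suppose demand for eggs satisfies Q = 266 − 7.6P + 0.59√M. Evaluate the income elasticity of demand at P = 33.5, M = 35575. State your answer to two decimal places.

At P = 33.5, M = 35575: Q = 122.682.
Holding P constant, ∂Q/∂M = 0.59/(2√M) = 0.00156405.
η_M = (∂Q/∂M)·(M/Q) = 0.00156405 × (35575/122.682) = 0.45.

0.45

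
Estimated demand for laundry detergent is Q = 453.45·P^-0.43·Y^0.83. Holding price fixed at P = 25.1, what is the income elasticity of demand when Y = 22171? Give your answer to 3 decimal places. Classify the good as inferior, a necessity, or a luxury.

0.830 (necessity)

For a multiplicative demand Q = A·P^α·Y^β, the income elasticity is β everywhere.
Here β = 0.83, so η = 0.830.
Since 0 < η < 1, this is a necessity.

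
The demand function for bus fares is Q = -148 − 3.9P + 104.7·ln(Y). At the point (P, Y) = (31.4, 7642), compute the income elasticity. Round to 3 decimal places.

At P = 31.4, Y = 7642: Q = 665.706.
Holding P constant, ∂Q/∂Y = 104.7/Y = 0.0137006.
η_Y = (∂Q/∂Y)·(Y/Q) = 0.0137006 × (7642/665.706) = 0.157.

0.157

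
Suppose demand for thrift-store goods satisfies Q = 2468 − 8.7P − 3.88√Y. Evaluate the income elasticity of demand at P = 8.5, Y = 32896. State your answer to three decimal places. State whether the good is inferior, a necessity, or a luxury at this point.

At P = 8.5, Y = 32896: Q = 1690.325.
Holding P constant, ∂Q/∂Y = -3.88/(2√Y) = -0.0106962.
η_Y = (∂Q/∂Y)·(Y/Q) = -0.0106962 × (32896/1690.325) = -0.208.
Since η < 0, this is an inferior good.

-0.208 (inferior good)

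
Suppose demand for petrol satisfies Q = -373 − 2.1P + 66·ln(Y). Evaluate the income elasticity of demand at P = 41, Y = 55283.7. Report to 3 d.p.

At P = 41, Y = 55283.7: Q = 261.635.
Holding P constant, ∂Q/∂Y = 66/Y = 0.00119384.
η_Y = (∂Q/∂Y)·(Y/Q) = 0.00119384 × (55283.7/261.635) = 0.252.

0.252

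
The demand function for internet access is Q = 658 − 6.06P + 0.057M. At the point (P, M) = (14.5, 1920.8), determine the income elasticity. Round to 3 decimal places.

0.161

At P = 14.5, M = 1920.8: Q = 679.616.
Holding P constant, ∂Q/∂M = 0.057.
η_M = (∂Q/∂M)·(M/Q) = 0.057 × (1920.8/679.616) = 0.161.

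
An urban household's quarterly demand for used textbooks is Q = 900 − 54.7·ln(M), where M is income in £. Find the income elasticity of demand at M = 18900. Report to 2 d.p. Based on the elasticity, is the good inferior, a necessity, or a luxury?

At M = 18900: Q = 361.374.
dQ/dM = -54.7/M = -0.00289418 at this income.
η = (dQ/dM)·(M/Q) = -0.00289418 × (18900/361.374) = -0.15.
Since η < 0, the good is an inferior good.

-0.15 (inferior good)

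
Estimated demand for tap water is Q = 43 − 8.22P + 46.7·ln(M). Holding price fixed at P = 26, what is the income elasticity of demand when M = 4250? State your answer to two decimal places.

0.21

At P = 26, M = 4250: Q = 219.443.
Holding P constant, ∂Q/∂M = 46.7/M = 0.0109882.
η_M = (∂Q/∂M)·(M/Q) = 0.0109882 × (4250/219.443) = 0.21.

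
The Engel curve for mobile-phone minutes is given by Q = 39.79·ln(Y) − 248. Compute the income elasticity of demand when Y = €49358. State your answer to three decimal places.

At Y = 49358: Q = 182.005.
dQ/dY = 39.79/Y = 0.000806151 at this income.
η = (dQ/dY)·(Y/Q) = 0.000806151 × (49358/182.005) = 0.219.

0.219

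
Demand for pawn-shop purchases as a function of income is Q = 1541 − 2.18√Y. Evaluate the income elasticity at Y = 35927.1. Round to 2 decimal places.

-0.18

At Y = 35927.1: Q = 1127.793.
dQ/dY = -2.18/(2√Y) = -0.00575063 at this income.
η = (dQ/dY)·(Y/Q) = -0.00575063 × (35927.1/1127.793) = -0.18.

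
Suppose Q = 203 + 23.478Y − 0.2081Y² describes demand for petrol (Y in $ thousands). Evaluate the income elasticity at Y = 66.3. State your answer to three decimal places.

At Y = 66.3: Q = 844.8483.
dQ/dY = 23.478 − 0.4162Y = -4.11606.
η = (dQ/dY)·(Y/Q) = -4.11606 × (66.3/844.8483) = -0.323.

-0.323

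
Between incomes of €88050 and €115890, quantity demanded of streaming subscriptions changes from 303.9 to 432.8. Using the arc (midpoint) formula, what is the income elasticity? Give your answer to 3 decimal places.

1.282

ΔQ = 432.8 − 303.9 = 128.9; midpoint Q̄ = (303.9 + 432.8)/2 = 368.35.
ΔI = 115890 − 88050 = 27840; midpoint Ī = (88050 + 115890)/2 = 101970.
η = (ΔQ/Q̄) ÷ (ΔI/Ī) = (128.9/368.35) ÷ (27840/101970) = 1.282.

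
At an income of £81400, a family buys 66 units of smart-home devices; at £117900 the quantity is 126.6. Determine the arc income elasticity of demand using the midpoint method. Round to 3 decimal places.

1.718

ΔQ = 126.6 − 66 = 60.6; midpoint Q̄ = (66 + 126.6)/2 = 96.3.
ΔI = 117900 − 81400 = 36500; midpoint Ī = (81400 + 117900)/2 = 99650.
η = (ΔQ/Q̄) ÷ (ΔI/Ī) = (60.6/96.3) ÷ (36500/99650) = 1.718.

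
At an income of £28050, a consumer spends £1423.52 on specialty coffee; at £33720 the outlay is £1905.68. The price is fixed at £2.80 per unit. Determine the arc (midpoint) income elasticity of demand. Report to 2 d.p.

1.58

With a constant price, Q₁ = 1423.52/2.80 = 508.400 and Q₂ = 1905.68/2.80 = 680.600 (equivalently, work directly with expenditure since P cancels).
Midpoint %ΔQ = (1905.68 − 1423.52)/1664.60 = 0.28966; midpoint %ΔI = (33720 − 28050)/30885 = 0.18358.
η = 0.28966 / 0.18358 = 1.58.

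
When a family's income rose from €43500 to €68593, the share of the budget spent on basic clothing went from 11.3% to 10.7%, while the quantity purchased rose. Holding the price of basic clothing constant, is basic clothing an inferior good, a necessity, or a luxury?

necessity

Quantity rises but the budget share falls as income rises, so 0 < η < 1.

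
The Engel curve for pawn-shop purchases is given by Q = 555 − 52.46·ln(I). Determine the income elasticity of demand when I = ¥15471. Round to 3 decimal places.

At I = 15471: Q = 48.933.
dQ/dI = -52.46/I = -0.00339086 at this income.
η = (dQ/dI)·(I/Q) = -0.00339086 × (15471/48.933) = -1.072.

-1.072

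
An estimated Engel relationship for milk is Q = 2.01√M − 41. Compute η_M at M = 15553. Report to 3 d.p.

0.598

At M = 15553: Q = 209.670.
dQ/dM = 2.01/(2√M) = 0.00805859 at this income.
η = (dQ/dM)·(M/Q) = 0.00805859 × (15553/209.670) = 0.598.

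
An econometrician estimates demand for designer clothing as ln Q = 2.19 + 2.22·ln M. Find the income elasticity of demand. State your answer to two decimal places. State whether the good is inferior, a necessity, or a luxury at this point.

2.22 (luxury)

In a log-linear demand, the coefficient on ln M is the income elasticity.
So η = 2.22.
η > 1 ⇒ luxury.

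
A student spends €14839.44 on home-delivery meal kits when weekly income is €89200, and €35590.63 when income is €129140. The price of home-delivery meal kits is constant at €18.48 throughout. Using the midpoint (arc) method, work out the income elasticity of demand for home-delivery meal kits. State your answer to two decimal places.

2.25

With a constant price, Q₁ = 14839.44/18.48 = 803.000 and Q₂ = 35590.63/18.48 = 1925.900 (equivalently, work directly with expenditure since P cancels).
Midpoint %ΔQ = (35590.63 − 14839.44)/25215.04 = 0.82297; midpoint %ΔI = (129140 − 89200)/109170 = 0.36585.
η = 0.82297 / 0.36585 = 2.25.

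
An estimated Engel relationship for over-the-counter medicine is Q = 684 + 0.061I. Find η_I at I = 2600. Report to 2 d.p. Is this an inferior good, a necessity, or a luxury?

0.19 (necessity)

At I = 2600: Q = 842.600.
dQ/dI = 0.061.
η = (dQ/dI)·(I/Q) = 0.061 × (2600/842.600) = 0.19.
Since 0 < η < 1, the good is a necessity.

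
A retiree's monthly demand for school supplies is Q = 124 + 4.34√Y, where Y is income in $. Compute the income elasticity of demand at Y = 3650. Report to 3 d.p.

At Y = 3650: Q = 386.202.
dQ/dY = 4.34/(2√Y) = 0.0359181 at this income.
η = (dQ/dY)·(Y/Q) = 0.0359181 × (3650/386.202) = 0.339.

0.339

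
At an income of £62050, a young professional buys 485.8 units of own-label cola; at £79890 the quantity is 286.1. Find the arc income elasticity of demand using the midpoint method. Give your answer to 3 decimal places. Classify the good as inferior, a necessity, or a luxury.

ΔQ = 286.1 − 485.8 = -199.7; midpoint Q̄ = (485.8 + 286.1)/2 = 385.95.
ΔI = 79890 − 62050 = 17840; midpoint Ī = (62050 + 79890)/2 = 70970.
η = (ΔQ/Q̄) ÷ (ΔI/Ī) = (-199.7/385.95) ÷ (17840/70970) = -2.058.
η < 0 ⇒ inferior good.

-2.058 (inferior good)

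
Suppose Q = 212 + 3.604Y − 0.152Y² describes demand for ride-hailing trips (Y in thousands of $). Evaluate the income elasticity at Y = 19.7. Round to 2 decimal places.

At Y = 19.7: Q = 224.0091.
dQ/dY = 3.604 − 0.304Y = -2.38480.
η = (dQ/dY)·(Y/Q) = -2.38480 × (19.7/224.0091) = -0.21.

-0.21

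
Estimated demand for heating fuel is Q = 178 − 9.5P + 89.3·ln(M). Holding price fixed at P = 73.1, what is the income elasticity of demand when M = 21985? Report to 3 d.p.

At P = 73.1, M = 21985: Q = 376.382.
Holding P constant, ∂Q/∂M = 89.3/M = 0.00406186.
η_M = (∂Q/∂M)·(M/Q) = 0.00406186 × (21985/376.382) = 0.237.

0.237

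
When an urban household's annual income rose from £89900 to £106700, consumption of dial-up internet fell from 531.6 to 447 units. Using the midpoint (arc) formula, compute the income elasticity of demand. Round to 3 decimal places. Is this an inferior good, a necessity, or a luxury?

-1.012 (inferior good)

ΔQ = 447 − 531.6 = -84.6; midpoint Q̄ = (531.6 + 447)/2 = 489.3.
ΔI = 106700 − 89900 = 16800; midpoint Ī = (89900 + 106700)/2 = 98300.
η = (ΔQ/Q̄) ÷ (ΔI/Ī) = (-84.6/489.3) ÷ (16800/98300) = -1.012.
η < 0 ⇒ inferior good.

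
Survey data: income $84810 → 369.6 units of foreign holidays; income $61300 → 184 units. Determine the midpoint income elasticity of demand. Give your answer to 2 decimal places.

2.08

ΔQ = 184 − 369.6 = -185.6; midpoint Q̄ = (369.6 + 184)/2 = 276.8.
ΔI = 61300 − 84810 = -23510; midpoint Ī = (84810 + 61300)/2 = 73055.
η = (ΔQ/Q̄) ÷ (ΔI/Ī) = (-185.6/276.8) ÷ (-23510/73055) = 2.08.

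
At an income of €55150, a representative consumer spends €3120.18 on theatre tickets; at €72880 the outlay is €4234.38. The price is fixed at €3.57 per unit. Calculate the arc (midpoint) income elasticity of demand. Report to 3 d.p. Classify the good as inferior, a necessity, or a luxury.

With a constant price, Q₁ = 3120.18/3.57 = 874.000 and Q₂ = 4234.38/3.57 = 1186.101 (equivalently, work directly with expenditure since P cancels).
Midpoint %ΔQ = (4234.38 − 3120.18)/3677.28 = 0.30300; midpoint %ΔI = (72880 − 55150)/64015 = 0.27697.
η = 0.30300 / 0.27697 = 1.094.
η > 1 ⇒ luxury.

1.094 (luxury)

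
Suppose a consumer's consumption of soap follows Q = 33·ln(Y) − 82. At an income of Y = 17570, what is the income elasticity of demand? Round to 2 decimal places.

0.14

At Y = 17570: Q = 240.540.
dQ/dY = 33/Y = 0.0018782 at this income.
η = (dQ/dY)·(Y/Q) = 0.0018782 × (17570/240.540) = 0.14.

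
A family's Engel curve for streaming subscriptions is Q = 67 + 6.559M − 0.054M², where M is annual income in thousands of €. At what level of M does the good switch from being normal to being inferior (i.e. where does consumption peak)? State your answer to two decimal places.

60.73

dQ/dM = 6.559 − 0.108M.
The good is inferior where dQ/dM < 0. Setting dQ/dM = 0 gives M = 6.559 / 0.108 = 60.73.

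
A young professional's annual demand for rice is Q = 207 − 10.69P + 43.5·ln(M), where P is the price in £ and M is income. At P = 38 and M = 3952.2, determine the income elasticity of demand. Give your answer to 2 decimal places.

At P = 38, M = 3952.2: Q = 161.048.
Holding P constant, ∂Q/∂M = 43.5/M = 0.0110065.
η_M = (∂Q/∂M)·(M/Q) = 0.0110065 × (3952.2/161.048) = 0.27.

0.27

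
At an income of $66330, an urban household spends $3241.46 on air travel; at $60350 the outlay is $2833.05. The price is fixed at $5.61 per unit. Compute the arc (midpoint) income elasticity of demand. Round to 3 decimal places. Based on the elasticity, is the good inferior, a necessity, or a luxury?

With a constant price, Q₁ = 3241.46/5.61 = 577.800 and Q₂ = 2833.05/5.61 = 505.000 (equivalently, work directly with expenditure since P cancels).
Midpoint %ΔQ = (2833.05 − 3241.46)/3037.26 = -0.13447; midpoint %ΔI = (60350 − 66330)/63340 = -0.09441.
η = -0.13447 / -0.09441 = 1.424.
η > 1 ⇒ luxury.

1.424 (luxury)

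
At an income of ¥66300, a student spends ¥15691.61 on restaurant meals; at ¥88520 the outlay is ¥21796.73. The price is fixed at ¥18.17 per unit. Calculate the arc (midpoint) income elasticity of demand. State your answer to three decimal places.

1.135

With a constant price, Q₁ = 15691.61/18.17 = 863.600 and Q₂ = 21796.73/18.17 = 1199.600 (equivalently, work directly with expenditure since P cancels).
Midpoint %ΔQ = (21796.73 − 15691.61)/18744.17 = 0.32571; midpoint %ΔI = (88520 − 66300)/77410 = 0.28704.
η = 0.32571 / 0.28704 = 1.135.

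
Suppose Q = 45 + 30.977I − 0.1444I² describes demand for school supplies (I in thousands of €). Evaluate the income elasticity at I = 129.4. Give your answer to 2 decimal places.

-0.51

At I = 129.4: Q = 1635.5382.
dQ/dI = 30.977 − 0.2888I = -6.39372.
η = (dQ/dI)·(I/Q) = -6.39372 × (129.4/1635.5382) = -0.51.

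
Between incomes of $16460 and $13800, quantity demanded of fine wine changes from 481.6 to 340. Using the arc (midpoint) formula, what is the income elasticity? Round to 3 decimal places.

ΔQ = 340 − 481.6 = -141.6; midpoint Q̄ = (481.6 + 340)/2 = 410.8.
ΔI = 13800 − 16460 = -2660; midpoint Ī = (16460 + 13800)/2 = 15130.
η = (ΔQ/Q̄) ÷ (ΔI/Ī) = (-141.6/410.8) ÷ (-2660/15130) = 1.961.

1.961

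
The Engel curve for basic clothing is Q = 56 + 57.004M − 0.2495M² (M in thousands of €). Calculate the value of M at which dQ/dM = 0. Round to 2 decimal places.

114.24

dQ/dM = 57.004 − 0.499M.
The good is inferior where dQ/dM < 0. Setting dQ/dM = 0 gives M = 57.004 / 0.499 = 114.24.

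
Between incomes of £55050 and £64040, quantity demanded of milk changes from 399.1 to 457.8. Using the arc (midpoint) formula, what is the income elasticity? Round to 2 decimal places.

0.91

ΔQ = 457.8 − 399.1 = 58.7; midpoint Q̄ = (399.1 + 457.8)/2 = 428.45.
ΔI = 64040 − 55050 = 8990; midpoint Ī = (55050 + 64040)/2 = 59545.
η = (ΔQ/Q̄) ÷ (ΔI/Ī) = (58.7/428.45) ÷ (8990/59545) = 0.91.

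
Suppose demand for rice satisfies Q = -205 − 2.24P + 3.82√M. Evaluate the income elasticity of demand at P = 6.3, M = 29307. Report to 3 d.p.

At P = 6.3, M = 29307: Q = 434.845.
Holding P constant, ∂Q/∂M = 3.82/(2√M) = 0.011157.
η_M = (∂Q/∂M)·(M/Q) = 0.011157 × (29307/434.845) = 0.752.

0.752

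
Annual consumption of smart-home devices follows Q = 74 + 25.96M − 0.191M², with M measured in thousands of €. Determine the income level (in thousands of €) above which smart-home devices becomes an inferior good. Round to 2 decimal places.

dQ/dM = 25.96 − 0.382M.
The good is inferior where dQ/dM < 0. Setting dQ/dM = 0 gives M = 25.96 / 0.382 = 67.96.

67.96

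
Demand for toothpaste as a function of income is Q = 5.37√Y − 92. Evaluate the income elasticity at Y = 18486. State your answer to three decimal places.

At Y = 18486: Q = 638.123.
dQ/dY = 5.37/(2√Y) = 0.019748 at this income.
η = (dQ/dY)·(Y/Q) = 0.019748 × (18486/638.123) = 0.572.

0.572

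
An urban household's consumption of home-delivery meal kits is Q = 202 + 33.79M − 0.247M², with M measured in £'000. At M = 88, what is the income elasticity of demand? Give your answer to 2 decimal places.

At M = 88: Q = 1262.7520.
dQ/dM = 33.79 − 0.494M = -9.68200.
η = (dQ/dM)·(M/Q) = -9.68200 × (88/1262.7520) = -0.67.

-0.67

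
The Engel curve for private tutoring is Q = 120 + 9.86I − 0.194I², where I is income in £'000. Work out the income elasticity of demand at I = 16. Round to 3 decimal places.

At I = 16: Q = 228.0960.
dQ/dI = 9.86 − 0.388I = 3.65200.
η = (dQ/dI)·(I/Q) = 3.65200 × (16/228.0960) = 0.256.

0.256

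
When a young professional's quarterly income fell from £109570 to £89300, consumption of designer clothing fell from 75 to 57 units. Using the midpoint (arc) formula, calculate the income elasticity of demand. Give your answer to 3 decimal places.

ΔQ = 57 − 75 = -18; midpoint Q̄ = (75 + 57)/2 = 66.
ΔI = 89300 − 109570 = -20270; midpoint Ī = (109570 + 89300)/2 = 99435.
η = (ΔQ/Q̄) ÷ (ΔI/Ī) = (-18/66) ÷ (-20270/99435) = 1.338.

1.338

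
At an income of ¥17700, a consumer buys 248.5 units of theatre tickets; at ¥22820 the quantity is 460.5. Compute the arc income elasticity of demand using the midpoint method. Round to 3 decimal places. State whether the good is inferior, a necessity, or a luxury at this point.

2.366 (luxury)

ΔQ = 460.5 − 248.5 = 212; midpoint Q̄ = (248.5 + 460.5)/2 = 354.5.
ΔI = 22820 − 17700 = 5120; midpoint Ī = (17700 + 22820)/2 = 20260.
η = (ΔQ/Q̄) ÷ (ΔI/Ī) = (212/354.5) ÷ (5120/20260) = 2.366.
η > 1 ⇒ luxury.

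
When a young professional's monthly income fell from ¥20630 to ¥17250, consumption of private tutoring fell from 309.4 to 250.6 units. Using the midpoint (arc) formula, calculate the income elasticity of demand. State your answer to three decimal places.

ΔQ = 250.6 − 309.4 = -58.8; midpoint Q̄ = (309.4 + 250.6)/2 = 280.
ΔI = 17250 − 20630 = -3380; midpoint Ī = (20630 + 17250)/2 = 18940.
η = (ΔQ/Q̄) ÷ (ΔI/Ī) = (-58.8/280) ÷ (-3380/18940) = 1.177.

1.177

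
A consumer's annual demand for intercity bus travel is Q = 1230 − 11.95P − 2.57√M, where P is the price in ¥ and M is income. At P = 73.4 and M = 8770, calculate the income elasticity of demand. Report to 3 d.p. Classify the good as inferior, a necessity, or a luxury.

At P = 73.4, M = 8770: Q = 112.194.
Holding P constant, ∂Q/∂M = -2.57/(2√M) = -0.0137216.
η_M = (∂Q/∂M)·(M/Q) = -0.0137216 × (8770/112.194) = -1.073.
Since η < 0, this is an inferior good.

-1.073 (inferior good)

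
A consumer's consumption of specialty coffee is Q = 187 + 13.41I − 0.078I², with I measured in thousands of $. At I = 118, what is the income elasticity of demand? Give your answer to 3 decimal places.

-0.863

At I = 118: Q = 683.3080.
dQ/dI = 13.41 − 0.156I = -4.99800.
η = (dQ/dI)·(I/Q) = -4.99800 × (118/683.3080) = -0.863.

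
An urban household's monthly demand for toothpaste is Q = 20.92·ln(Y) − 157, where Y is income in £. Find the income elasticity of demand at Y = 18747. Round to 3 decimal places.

At Y = 18747: Q = 48.827.
dQ/dY = 20.92/Y = 0.00111591 at this income.
η = (dQ/dY)·(Y/Q) = 0.00111591 × (18747/48.827) = 0.428.

0.428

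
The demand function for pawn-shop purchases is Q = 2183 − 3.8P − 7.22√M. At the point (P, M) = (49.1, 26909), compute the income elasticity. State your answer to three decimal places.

At P = 49.1, M = 26909: Q = 812.054.
Holding P constant, ∂Q/∂M = -7.22/(2√M) = -0.0220069.
η_M = (∂Q/∂M)·(M/Q) = -0.0220069 × (26909/812.054) = -0.729.

-0.729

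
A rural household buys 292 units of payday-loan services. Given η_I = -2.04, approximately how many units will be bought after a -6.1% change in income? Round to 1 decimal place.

%ΔQ ≈ η × %ΔI = -2.04 × (-6.1%) = 12.444%.
New Q ≈ 292 × (1 + 0.12444) = 328.3.

328.3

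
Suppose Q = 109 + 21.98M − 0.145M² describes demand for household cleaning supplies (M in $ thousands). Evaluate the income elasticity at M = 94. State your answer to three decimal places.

At M = 94: Q = 893.9000.
dQ/dM = 21.98 − 0.29M = -5.28000.
η = (dQ/dM)·(M/Q) = -5.28000 × (94/893.9000) = -0.555.

-0.555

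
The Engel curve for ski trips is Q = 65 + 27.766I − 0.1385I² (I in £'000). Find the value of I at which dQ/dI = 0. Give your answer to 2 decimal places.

dQ/dI = 27.766 − 0.277I.
The good is inferior where dQ/dI < 0. Setting dQ/dI = 0 gives I = 27.766 / 0.277 = 100.24.

100.24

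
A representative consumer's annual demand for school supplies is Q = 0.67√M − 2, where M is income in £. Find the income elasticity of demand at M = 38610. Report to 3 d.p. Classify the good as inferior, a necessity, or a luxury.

At M = 38610: Q = 129.651.
dQ/dM = 0.67/(2√M) = 0.00170488 at this income.
η = (dQ/dM)·(M/Q) = 0.00170488 × (38610/129.651) = 0.508.
Since 0 < η < 1, the good is a necessity.

0.508 (necessity)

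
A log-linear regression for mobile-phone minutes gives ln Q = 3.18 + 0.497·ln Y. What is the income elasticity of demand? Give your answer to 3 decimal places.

In a log-linear demand, the coefficient on ln Y is the income elasticity.
So η = 0.497.

0.497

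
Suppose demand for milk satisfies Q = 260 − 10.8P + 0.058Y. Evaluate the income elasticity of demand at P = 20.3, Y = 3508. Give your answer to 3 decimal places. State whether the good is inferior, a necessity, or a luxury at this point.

At P = 20.3, Y = 3508: Q = 244.224.
Holding P constant, ∂Q/∂Y = 0.058.
η_Y = (∂Q/∂Y)·(Y/Q) = 0.058 × (3508/244.224) = 0.833.
Since 0 < η < 1, this is a necessity.

0.833 (necessity)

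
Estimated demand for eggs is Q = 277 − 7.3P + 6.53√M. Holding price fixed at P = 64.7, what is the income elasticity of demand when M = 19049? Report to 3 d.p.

At P = 64.7, M = 19049: Q = 705.948.
Holding P constant, ∂Q/∂M = 6.53/(2√M) = 0.0236563.
η_M = (∂Q/∂M)·(M/Q) = 0.0236563 × (19049/705.948) = 0.638.

0.638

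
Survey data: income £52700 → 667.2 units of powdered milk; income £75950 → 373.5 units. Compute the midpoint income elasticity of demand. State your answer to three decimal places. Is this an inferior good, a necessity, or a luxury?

ΔQ = 373.5 − 667.2 = -293.7; midpoint Q̄ = (667.2 + 373.5)/2 = 520.35.
ΔI = 75950 − 52700 = 23250; midpoint Ī = (52700 + 75950)/2 = 64325.
η = (ΔQ/Q̄) ÷ (ΔI/Ī) = (-293.7/520.35) ÷ (23250/64325) = -1.562.
η < 0 ⇒ inferior good.

-1.562 (inferior good)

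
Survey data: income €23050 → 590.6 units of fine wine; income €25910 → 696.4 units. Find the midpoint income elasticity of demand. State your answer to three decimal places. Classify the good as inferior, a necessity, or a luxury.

ΔQ = 696.4 − 590.6 = 105.8; midpoint Q̄ = (590.6 + 696.4)/2 = 643.5.
ΔI = 25910 − 23050 = 2860; midpoint Ī = (23050 + 25910)/2 = 24480.
η = (ΔQ/Q̄) ÷ (ΔI/Ī) = (105.8/643.5) ÷ (2860/24480) = 1.407.
η > 1 ⇒ luxury.

1.407 (luxury)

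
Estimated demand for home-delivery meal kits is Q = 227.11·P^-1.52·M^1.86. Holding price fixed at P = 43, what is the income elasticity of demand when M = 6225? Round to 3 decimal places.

For a multiplicative demand Q = A·P^α·M^β, the income elasticity is β everywhere.
Here β = 1.86, so η = 1.860.

1.860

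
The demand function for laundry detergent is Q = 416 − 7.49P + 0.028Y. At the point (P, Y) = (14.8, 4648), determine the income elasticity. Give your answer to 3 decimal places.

0.299

At P = 14.8, Y = 4648: Q = 435.292.
Holding P constant, ∂Q/∂Y = 0.028.
η_Y = (∂Q/∂Y)·(Y/Q) = 0.028 × (4648/435.292) = 0.299.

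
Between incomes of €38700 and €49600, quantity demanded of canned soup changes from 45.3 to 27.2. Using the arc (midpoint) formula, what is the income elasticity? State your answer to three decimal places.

-2.022

ΔQ = 27.2 − 45.3 = -18.1; midpoint Q̄ = (45.3 + 27.2)/2 = 36.25.
ΔI = 49600 − 38700 = 10900; midpoint Ī = (38700 + 49600)/2 = 44150.
η = (ΔQ/Q̄) ÷ (ΔI/Ī) = (-18.1/36.25) ÷ (10900/44150) = -2.022.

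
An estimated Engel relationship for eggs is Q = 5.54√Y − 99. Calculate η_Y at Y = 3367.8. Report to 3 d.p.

At Y = 3367.8: Q = 222.501.
dQ/dY = 5.54/(2√Y) = 0.0477317 at this income.
η = (dQ/dY)·(Y/Q) = 0.0477317 × (3367.8/222.501) = 0.722.

0.722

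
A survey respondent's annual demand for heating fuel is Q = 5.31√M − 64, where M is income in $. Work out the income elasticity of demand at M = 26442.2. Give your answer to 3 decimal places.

At M = 26442.2: Q = 799.462.
dQ/dM = 5.31/(2√M) = 0.0163274 at this income.
η = (dQ/dM)·(M/Q) = 0.0163274 × (26442.2/799.462) = 0.540.

0.540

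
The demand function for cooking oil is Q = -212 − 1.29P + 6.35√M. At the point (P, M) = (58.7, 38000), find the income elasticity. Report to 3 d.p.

0.651

At P = 58.7, M = 38000: Q = 950.120.
Holding P constant, ∂Q/∂M = 6.35/(2√M) = 0.0162874.
η_M = (∂Q/∂M)·(M/Q) = 0.0162874 × (38000/950.120) = 0.651.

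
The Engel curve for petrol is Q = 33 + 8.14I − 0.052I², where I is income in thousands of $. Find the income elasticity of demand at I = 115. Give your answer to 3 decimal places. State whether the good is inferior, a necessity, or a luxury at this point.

At I = 115: Q = 281.4000.
dQ/dI = 8.14 − 0.104I = -3.82000.
η = (dQ/dI)·(I/Q) = -3.82000 × (115/281.4000) = -1.561.
η < 0 ⇒ inferior good.

-1.561 (inferior good)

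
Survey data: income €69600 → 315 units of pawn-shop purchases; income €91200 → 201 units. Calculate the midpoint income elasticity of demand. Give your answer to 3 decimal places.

ΔQ = 201 − 315 = -114; midpoint Q̄ = (315 + 201)/2 = 258.
ΔI = 91200 − 69600 = 21600; midpoint Ī = (69600 + 91200)/2 = 80400.
η = (ΔQ/Q̄) ÷ (ΔI/Ī) = (-114/258) ÷ (21600/80400) = -1.645.

-1.645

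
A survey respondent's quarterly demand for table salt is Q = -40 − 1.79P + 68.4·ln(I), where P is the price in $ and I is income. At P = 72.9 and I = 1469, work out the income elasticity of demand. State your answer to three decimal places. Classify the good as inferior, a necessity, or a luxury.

0.208 (necessity)

At P = 72.9, I = 1469: Q = 328.305.
Holding P constant, ∂Q/∂I = 68.4/I = 0.0465623.
η_I = (∂Q/∂I)·(I/Q) = 0.0465623 × (1469/328.305) = 0.208.
Since 0 < η < 1, this is a necessity.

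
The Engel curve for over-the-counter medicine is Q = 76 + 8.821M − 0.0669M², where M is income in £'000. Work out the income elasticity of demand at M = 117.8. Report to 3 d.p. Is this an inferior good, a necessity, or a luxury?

At M = 117.8: Q = 186.7532.
dQ/dM = 8.821 − 0.1338M = -6.94064.
η = (dQ/dM)·(M/Q) = -6.94064 × (117.8/186.7532) = -4.378.
η < 0 ⇒ inferior good.

-4.378 (inferior good)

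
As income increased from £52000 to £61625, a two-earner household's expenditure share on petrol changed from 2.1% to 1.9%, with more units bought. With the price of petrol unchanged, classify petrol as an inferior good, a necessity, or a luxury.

Quantity rises but the budget share falls as income rises, so 0 < η < 1.

necessity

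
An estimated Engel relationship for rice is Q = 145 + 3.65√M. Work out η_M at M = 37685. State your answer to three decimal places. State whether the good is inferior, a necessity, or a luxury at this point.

At M = 37685: Q = 853.561.
dQ/dM = 3.65/(2√M) = 0.0094011 at this income.
η = (dQ/dM)·(M/Q) = 0.0094011 × (37685/853.561) = 0.415.
Since 0 < η < 1, the good is a necessity.

0.415 (necessity)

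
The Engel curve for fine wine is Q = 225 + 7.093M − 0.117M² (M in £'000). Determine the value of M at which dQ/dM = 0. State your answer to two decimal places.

30.31

dQ/dM = 7.093 − 0.234M.
The good is inferior where dQ/dM < 0. Setting dQ/dM = 0 gives M = 7.093 / 0.234 = 30.31.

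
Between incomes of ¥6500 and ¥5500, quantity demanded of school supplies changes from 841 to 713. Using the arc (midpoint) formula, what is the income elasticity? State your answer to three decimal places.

ΔQ = 713 − 841 = -128; midpoint Q̄ = (841 + 713)/2 = 777.
ΔI = 5500 − 6500 = -1000; midpoint Ī = (6500 + 5500)/2 = 6000.
η = (ΔQ/Q̄) ÷ (ΔI/Ī) = (-128/777) ÷ (-1000/6000) = 0.988.

0.988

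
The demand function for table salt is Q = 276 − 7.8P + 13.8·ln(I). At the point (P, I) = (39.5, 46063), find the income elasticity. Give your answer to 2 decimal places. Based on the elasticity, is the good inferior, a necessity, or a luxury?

0.12 (necessity)

At P = 39.5, I = 46063: Q = 116.081.
Holding P constant, ∂Q/∂I = 13.8/I = 0.00029959.
η_I = (∂Q/∂I)·(I/Q) = 0.00029959 × (46063/116.081) = 0.12.
Since 0 < η < 1, this is a necessity.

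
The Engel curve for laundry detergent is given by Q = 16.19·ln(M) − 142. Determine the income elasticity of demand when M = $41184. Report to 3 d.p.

0.539

At M = 41184: Q = 30.032.
dQ/dM = 16.19/M = 0.000393114 at this income.
η = (dQ/dM)·(M/Q) = 0.000393114 × (41184/30.032) = 0.539.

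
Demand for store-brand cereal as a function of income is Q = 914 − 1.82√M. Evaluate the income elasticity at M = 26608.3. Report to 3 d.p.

At M = 26608.3: Q = 617.121.
dQ/dM = -1.82/(2√M) = -0.0055787 at this income.
η = (dQ/dM)·(M/Q) = -0.0055787 × (26608.3/617.121) = -0.241.

-0.241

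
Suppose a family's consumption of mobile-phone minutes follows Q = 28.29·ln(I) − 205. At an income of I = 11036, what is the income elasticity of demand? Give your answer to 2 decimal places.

0.48

At I = 11036: Q = 58.349.
dQ/dI = 28.29/I = 0.00256343 at this income.
η = (dQ/dI)·(I/Q) = 0.00256343 × (11036/58.349) = 0.48.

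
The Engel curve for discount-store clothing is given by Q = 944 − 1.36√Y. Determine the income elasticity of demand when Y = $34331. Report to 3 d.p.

-0.182

At Y = 34331: Q = 692.011.
dQ/dY = -1.36/(2√Y) = -0.00367 at this income.
η = (dQ/dY)·(Y/Q) = -0.00367 × (34331/692.011) = -0.182.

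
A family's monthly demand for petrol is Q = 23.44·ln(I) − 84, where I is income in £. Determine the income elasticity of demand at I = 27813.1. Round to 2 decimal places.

0.15

At I = 27813.1: Q = 155.868.
dQ/dI = 23.44/I = 0.000842768 at this income.
η = (dQ/dI)·(I/Q) = 0.000842768 × (27813.1/155.868) = 0.15.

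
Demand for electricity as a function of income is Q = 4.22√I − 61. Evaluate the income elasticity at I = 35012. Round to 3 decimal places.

At I = 35012: Q = 728.625.
dQ/dI = 4.22/(2√I) = 0.0112765 at this income.
η = (dQ/dI)·(I/Q) = 0.0112765 × (35012/728.625) = 0.542.

0.542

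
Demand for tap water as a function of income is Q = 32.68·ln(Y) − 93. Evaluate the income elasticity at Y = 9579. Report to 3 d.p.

At Y = 9579: Q = 206.588.
dQ/dY = 32.68/Y = 0.00341163 at this income.
η = (dQ/dY)·(Y/Q) = 0.00341163 × (9579/206.588) = 0.158.

0.158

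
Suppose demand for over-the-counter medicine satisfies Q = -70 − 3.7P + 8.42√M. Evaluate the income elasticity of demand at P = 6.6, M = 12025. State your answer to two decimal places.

At P = 6.6, M = 12025: Q = 828.905.
Holding P constant, ∂Q/∂M = 8.42/(2√M) = 0.0383919.
η_M = (∂Q/∂M)·(M/Q) = 0.0383919 × (12025/828.905) = 0.56.

0.56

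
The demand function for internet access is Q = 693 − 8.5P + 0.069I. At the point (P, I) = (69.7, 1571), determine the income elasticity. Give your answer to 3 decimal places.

0.519

At P = 69.7, I = 1571: Q = 208.949.
Holding P constant, ∂Q/∂I = 0.069.
η_I = (∂Q/∂I)·(I/Q) = 0.069 × (1571/208.949) = 0.519.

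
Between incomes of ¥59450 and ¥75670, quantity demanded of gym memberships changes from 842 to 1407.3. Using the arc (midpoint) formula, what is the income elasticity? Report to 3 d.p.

ΔQ = 1407.3 − 842 = 565.3; midpoint Q̄ = (842 + 1407.3)/2 = 1124.65.
ΔI = 75670 − 59450 = 16220; midpoint Ī = (59450 + 75670)/2 = 67560.
η = (ΔQ/Q̄) ÷ (ΔI/Ī) = (565.3/1124.65) ÷ (16220/67560) = 2.094.

2.094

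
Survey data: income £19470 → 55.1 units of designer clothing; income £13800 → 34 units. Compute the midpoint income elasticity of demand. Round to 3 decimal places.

1.390

ΔQ = 34 − 55.1 = -21.1; midpoint Q̄ = (55.1 + 34)/2 = 44.55.
ΔI = 13800 − 19470 = -5670; midpoint Ī = (19470 + 13800)/2 = 16635.
η = (ΔQ/Q̄) ÷ (ΔI/Ī) = (-21.1/44.55) ÷ (-5670/16635) = 1.390.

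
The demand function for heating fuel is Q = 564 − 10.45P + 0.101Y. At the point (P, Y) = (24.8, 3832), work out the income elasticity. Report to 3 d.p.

0.559

At P = 24.8, Y = 3832: Q = 691.872.
Holding P constant, ∂Q/∂Y = 0.101.
η_Y = (∂Q/∂Y)·(Y/Q) = 0.101 × (3832/691.872) = 0.559.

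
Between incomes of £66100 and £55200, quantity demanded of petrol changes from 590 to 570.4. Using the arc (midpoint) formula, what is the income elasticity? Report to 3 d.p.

0.188

ΔQ = 570.4 − 590 = -19.6; midpoint Q̄ = (590 + 570.4)/2 = 580.2.
ΔI = 55200 − 66100 = -10900; midpoint Ī = (66100 + 55200)/2 = 60650.
η = (ΔQ/Q̄) ÷ (ΔI/Ī) = (-19.6/580.2) ÷ (-10900/60650) = 0.188.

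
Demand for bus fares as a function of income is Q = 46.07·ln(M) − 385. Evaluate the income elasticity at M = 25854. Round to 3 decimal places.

0.555

At M = 25854: Q = 83.081.
dQ/dM = 46.07/M = 0.00178193 at this income.
η = (dQ/dM)·(M/Q) = 0.00178193 × (25854/83.081) = 0.555.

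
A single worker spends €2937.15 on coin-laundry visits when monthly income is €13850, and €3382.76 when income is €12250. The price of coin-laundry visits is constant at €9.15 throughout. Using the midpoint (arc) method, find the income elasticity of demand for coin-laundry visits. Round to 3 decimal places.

-1.150

With a constant price, Q₁ = 2937.15/9.15 = 321.000 and Q₂ = 3382.76/9.15 = 369.701 (equivalently, work directly with expenditure since P cancels).
Midpoint %ΔQ = (3382.76 − 2937.15)/3159.96 = 0.14102; midpoint %ΔI = (12250 − 13850)/13050 = -0.12261.
η = 0.14102 / -0.12261 = -1.150.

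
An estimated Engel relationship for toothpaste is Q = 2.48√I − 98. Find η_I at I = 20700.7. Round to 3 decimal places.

At I = 20700.7: Q = 258.816.
dQ/dI = 2.48/(2√I) = 0.00861845 at this income.
η = (dQ/dI)·(I/Q) = 0.00861845 × (20700.7/258.816) = 0.689.

0.689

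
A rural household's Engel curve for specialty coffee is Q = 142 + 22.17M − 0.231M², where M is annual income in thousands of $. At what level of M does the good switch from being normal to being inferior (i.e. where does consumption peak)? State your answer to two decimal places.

dQ/dM = 22.17 − 0.462M.
The good is inferior where dQ/dM < 0. Setting dQ/dM = 0 gives M = 22.17 / 0.462 = 47.99.

47.99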